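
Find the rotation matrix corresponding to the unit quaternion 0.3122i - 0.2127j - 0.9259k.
[[-0.8051, -0.1328, -0.5781], [-0.1328, -0.9095, 0.3939], [-0.5781, 0.3939, 0.7146]]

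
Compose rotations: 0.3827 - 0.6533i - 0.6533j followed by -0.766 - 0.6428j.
-0.7131 + 0.5004i + 0.2544j - 0.4199k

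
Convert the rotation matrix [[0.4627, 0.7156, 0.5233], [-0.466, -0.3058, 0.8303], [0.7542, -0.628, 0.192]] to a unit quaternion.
0.5807 - 0.6278i - 0.0994j - 0.5087k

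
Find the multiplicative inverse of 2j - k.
-0.4j + 0.2k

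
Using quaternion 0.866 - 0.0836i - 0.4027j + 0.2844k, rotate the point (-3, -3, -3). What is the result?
(1.969, -3.9, -2.813)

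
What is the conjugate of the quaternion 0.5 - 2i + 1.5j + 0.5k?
0.5 + 2i - 1.5j - 0.5k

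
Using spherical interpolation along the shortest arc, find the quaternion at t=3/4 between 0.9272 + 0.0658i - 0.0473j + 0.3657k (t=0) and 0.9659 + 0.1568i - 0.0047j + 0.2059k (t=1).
0.9596 + 0.1345i - 0.0154j + 0.2468k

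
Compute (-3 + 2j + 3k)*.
-3 - 2j - 3k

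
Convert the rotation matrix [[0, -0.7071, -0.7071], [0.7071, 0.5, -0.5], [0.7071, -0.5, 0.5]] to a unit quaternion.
0.7071 - 0.5j + 0.5k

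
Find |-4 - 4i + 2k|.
6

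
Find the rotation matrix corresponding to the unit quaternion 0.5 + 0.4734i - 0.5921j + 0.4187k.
[[-0.0518, -0.9793, -0.1957], [-0.1419, 0.2012, -0.9692], [0.9885, -0.0224, -0.1494]]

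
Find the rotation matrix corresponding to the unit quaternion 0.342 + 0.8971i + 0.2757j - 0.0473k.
[[0.8435, 0.527, 0.1037], [0.4623, -0.6141, -0.6397], [-0.2734, 0.5875, -0.7616]]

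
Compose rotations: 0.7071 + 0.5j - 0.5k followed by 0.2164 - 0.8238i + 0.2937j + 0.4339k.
0.2231 - 0.9463i - 0.096j - 0.2133k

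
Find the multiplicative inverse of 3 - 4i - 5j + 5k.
0.04 + 0.0533i + 0.0667j - 0.0667k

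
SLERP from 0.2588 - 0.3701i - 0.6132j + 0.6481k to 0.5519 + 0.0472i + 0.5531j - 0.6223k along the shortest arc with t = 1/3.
-0.0218 - 0.2849i - 0.6515j + 0.7028k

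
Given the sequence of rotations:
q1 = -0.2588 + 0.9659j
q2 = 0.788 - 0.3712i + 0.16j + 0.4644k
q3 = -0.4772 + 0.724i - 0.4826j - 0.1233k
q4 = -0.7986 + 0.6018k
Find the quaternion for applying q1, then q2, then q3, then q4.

q2 · q1 = -0.3585 - 0.3525i + 0.7197j - 0.4787k
q3 · q2 · q1 = 0.7146 + 0.2284i + 0.2196j + 0.6236k
q4 · q3 · q2 · q1 = -0.946 - 0.3146i - 0.0379j - 0.068k
-0.946 - 0.3146i - 0.0379j - 0.068k


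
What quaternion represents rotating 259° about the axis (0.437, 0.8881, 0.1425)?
-0.6361 + 0.3372i + 0.6853j + 0.11k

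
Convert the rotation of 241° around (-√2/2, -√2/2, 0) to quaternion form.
-0.5075 - 0.6093i - 0.6093j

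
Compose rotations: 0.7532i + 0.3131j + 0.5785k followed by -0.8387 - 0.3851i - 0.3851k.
0.5128 - 0.5111i - 0.3299j - 0.6058k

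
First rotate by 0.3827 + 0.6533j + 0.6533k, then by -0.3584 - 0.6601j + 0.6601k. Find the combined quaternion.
-0.1372 - 0.8625i - 0.4868j + 0.0185k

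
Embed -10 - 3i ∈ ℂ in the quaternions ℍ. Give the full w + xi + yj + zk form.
-10 - 3i + 0j + 0k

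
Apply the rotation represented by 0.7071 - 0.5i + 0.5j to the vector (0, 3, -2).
(-2.914, 0.086, -2.121)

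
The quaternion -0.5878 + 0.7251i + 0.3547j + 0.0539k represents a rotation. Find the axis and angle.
axis = (0.8963, 0.4384, 0.0666), θ = 252°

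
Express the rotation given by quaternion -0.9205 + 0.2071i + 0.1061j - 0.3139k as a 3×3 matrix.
[[0.7804, -0.5339, -0.3253], [0.6218, 0.7172, 0.3147], [0.0653, -0.4479, 0.8917]]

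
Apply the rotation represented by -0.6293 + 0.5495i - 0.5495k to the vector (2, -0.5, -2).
(2.346, 0.104, -1.654)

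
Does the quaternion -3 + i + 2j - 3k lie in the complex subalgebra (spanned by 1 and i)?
No. The quaternion -3 + i + 2j - 3k has j-coefficient y = 2 and k-coefficient z = -3, not both zero, so it does not lie in the complex subalgebra spanned by 1 and i.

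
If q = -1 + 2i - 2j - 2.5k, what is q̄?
-1 - 2i + 2j + 2.5k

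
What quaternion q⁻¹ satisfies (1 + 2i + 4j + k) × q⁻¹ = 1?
0.0455 - 0.0909i - 0.1818j - 0.0455k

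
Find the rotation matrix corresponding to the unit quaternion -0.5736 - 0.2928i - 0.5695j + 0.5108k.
[[-0.1705, 0.9195, 0.3542], [-0.2525, 0.3067, -0.9177], [-0.9525, -0.2459, 0.1799]]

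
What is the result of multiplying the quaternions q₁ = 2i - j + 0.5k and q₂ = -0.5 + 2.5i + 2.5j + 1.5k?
-3.25 - 3.75i - 1.25j + 7.25k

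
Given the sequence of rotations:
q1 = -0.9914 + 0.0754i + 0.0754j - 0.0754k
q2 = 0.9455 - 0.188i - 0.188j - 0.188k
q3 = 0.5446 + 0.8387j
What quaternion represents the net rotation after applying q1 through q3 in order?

q2 · q1 = -0.9232 + 0.286i + 0.2293j + 0.1151k
q3 · q2 · q1 = -0.6951 + 0.2523i - 0.6494j - 0.1772k
-0.6951 + 0.2523i - 0.6494j - 0.1772k


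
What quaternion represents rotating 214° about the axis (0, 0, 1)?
-0.2924 + 0.9563k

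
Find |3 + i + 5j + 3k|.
√44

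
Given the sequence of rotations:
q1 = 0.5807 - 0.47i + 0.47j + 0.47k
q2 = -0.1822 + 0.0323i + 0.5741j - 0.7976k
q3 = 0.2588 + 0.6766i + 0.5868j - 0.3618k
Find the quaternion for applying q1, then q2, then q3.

q2 · q1 = 0.0144 + 0.7491i + 0.6074j - 0.2638k
q3 · q2 · q1 = -0.955 + 0.2686i + 0.0731j - 0.1021k
-0.955 + 0.2686i + 0.0731j - 0.1021k


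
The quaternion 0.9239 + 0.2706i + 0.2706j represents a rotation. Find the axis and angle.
axis = (√2/2, √2/2, 0), θ = π/4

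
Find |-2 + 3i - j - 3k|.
√23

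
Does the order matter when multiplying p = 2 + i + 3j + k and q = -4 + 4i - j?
Yes: pq = -9 + 5i - 10j - 17k ≠ -9 + 3i - 18j + 9k = qp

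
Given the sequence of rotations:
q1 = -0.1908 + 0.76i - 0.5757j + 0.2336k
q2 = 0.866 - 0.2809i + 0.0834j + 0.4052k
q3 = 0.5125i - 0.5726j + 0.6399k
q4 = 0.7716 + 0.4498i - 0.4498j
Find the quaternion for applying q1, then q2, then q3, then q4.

q2 · q1 = 0.0016 + 0.9645i - 0.1409j + 0.2233k
q3 · q2 · q1 = -0.7179 - 0.0369i + 0.5018j + 0.4811k
q4 · q3 · q2 · q1 = -0.3116 - 0.5678i + 0.4937j + 0.5803k
-0.3116 - 0.5678i + 0.4937j + 0.5803k


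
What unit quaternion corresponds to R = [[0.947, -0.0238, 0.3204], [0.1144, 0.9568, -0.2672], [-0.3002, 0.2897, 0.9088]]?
0.9763 + 0.1426i + 0.1589j + 0.0354k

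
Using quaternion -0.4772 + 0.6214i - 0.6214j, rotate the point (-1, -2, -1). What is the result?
(0.724, -0.276, 2.324)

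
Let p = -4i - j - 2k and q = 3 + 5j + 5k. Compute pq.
15 - 7i + 17j - 26k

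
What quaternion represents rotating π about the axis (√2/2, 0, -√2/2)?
0.7071i - 0.7071k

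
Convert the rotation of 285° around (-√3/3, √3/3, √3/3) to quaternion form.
-0.7934 - 0.3515i + 0.3515j + 0.3515k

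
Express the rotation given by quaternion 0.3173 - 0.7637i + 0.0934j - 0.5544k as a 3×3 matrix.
[[0.3678, 0.2092, 0.9061], [-0.4945, -0.7812, 0.3811], [0.7875, -0.5882, -0.1839]]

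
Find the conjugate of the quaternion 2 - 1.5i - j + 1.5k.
2 + 1.5i + j - 1.5k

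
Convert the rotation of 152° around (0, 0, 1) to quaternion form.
0.2419 + 0.9703k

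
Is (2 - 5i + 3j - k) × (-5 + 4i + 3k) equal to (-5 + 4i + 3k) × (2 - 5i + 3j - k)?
No: pq = 13 + 42i - 4j - k ≠ 13 + 24i - 26j + 23k = qp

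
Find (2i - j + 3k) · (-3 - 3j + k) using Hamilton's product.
-6 + 2i + j - 15k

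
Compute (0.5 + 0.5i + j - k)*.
0.5 - 0.5i - j + k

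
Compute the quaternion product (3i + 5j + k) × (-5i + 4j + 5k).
-10 + 21i - 20j + 37k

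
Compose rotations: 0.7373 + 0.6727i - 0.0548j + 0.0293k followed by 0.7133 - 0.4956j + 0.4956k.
0.4842 + 0.4925i - 0.0711j + 0.7197k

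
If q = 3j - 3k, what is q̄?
-3j + 3k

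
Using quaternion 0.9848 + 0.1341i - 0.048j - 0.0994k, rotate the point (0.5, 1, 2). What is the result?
(0.428, 0.331, 2.226)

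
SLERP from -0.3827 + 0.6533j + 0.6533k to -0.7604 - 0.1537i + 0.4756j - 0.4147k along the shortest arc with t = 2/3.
-0.7526 - 0.1194i + 0.646j - 0.0453k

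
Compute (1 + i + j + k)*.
1 - i - j - k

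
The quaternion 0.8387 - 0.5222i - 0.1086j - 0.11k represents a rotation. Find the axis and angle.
axis = (-0.9589, -0.1994, -0.202), θ = 66°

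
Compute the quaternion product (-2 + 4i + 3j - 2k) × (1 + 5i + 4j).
-34 + 2i - 15j - k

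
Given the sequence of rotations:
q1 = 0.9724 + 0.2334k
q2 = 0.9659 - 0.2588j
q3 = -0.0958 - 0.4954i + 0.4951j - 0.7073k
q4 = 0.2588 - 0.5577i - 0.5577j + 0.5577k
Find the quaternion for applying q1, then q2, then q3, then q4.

q2 · q1 = 0.9392 - 0.0604i - 0.2517j + 0.2254k
q3 · q2 · q1 = 0.1641 - 0.5259i + 0.6435j - 0.5313k
q4 · q3 · q2 · q1 = 0.4044 - 0.2902i - 0.5146j - 0.6982k
0.4044 - 0.2902i - 0.5146j - 0.6982k


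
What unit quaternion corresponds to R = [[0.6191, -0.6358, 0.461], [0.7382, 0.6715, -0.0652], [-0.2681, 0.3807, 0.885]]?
0.891 + 0.1251i + 0.2046j + 0.3855k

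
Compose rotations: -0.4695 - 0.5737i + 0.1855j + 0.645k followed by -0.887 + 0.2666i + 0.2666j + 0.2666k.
0.348 + 0.5062i - 0.6146j - 0.4949k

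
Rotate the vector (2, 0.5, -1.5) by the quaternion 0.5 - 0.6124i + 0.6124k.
(1.319, 0.056, -2.181)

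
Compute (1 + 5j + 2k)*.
1 - 5j - 2k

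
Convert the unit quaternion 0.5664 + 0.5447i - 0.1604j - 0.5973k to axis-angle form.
axis = (0.6609, -0.1946, -0.7248), θ = 111°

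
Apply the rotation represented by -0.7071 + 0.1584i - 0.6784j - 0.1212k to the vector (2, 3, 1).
(-0.138, 3.063, -2.145)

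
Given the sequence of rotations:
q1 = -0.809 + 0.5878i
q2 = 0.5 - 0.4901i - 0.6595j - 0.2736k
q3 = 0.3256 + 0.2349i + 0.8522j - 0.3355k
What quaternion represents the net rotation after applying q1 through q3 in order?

q2 · q1 = -0.1164 + 0.6904i + 0.3727j + 0.609k
q3 · q2 · q1 = -0.3134 + 0.8415i - 0.3525j - 0.2635k
-0.3134 + 0.8415i - 0.3525j - 0.2635k


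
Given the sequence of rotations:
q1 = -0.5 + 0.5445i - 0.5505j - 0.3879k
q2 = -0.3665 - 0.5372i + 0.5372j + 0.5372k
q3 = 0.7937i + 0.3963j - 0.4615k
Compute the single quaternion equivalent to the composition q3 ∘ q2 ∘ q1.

q2 · q1 = 0.9799 + 0.1564i + 0.0173j - 0.1232k
q3 · q2 · q1 = -0.1878 + 0.7369i + 0.4139j - 0.5005k
-0.1878 + 0.7369i + 0.4139j - 0.5005k


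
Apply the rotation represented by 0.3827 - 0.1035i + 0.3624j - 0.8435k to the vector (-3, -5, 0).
(-0.796, 4.384, 3.761)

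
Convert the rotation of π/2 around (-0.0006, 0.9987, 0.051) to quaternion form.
0.7071 - 0.0004i + 0.7062j + 0.0361k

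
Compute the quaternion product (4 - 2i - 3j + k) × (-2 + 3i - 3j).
-11 + 19i - 3j + 13k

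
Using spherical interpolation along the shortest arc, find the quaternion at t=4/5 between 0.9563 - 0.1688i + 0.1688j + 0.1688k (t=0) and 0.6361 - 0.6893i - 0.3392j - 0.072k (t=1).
0.7485 - 0.6154i - 0.246j - 0.0222k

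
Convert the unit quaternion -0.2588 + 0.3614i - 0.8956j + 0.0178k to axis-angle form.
axis = (0.3741, -0.9272, 0.0184), θ = 7π/6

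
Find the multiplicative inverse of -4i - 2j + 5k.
0.0889i + 0.0444j - 0.1111k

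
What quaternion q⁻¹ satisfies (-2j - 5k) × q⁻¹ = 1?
0.069j + 0.1724k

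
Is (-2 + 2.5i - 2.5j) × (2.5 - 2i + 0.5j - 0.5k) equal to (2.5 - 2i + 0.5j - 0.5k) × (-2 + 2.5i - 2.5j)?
No: pq = 1.25 + 11.5i - 6j - 2.75k ≠ 1.25 + 9i - 8.5j + 4.75k = qp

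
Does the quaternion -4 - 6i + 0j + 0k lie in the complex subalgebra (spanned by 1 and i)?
Yes. The quaternion -4 - 6i has j- and k-coefficients y = z = 0, so it lies in the complex subalgebra spanned by 1 and i.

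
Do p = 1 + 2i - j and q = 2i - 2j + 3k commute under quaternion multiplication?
No: pq = -6 - i - 8j + k ≠ -6 + 5i + 4j + 5k = qp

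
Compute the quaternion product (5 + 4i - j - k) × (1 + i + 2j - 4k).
-1 + 15i + 24j - 12k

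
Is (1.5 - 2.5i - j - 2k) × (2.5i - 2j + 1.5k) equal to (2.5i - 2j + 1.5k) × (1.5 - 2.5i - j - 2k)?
No: pq = 7.25 - 1.75i - 4.25j + 9.75k ≠ 7.25 + 9.25i - 1.75j - 5.25k = qp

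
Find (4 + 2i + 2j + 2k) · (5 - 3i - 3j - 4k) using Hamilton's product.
40 - 4i - 6k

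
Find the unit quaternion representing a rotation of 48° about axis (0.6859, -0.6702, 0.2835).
0.9135 + 0.279i - 0.2726j + 0.1153k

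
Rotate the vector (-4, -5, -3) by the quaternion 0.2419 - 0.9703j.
(4.94, -5, 0.771)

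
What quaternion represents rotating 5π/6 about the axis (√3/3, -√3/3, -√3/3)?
0.2588 + 0.5577i - 0.5577j - 0.5577k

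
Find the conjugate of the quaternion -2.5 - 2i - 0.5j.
-2.5 + 2i + 0.5j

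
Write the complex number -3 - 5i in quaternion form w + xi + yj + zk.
-3 - 5i + 0j + 0k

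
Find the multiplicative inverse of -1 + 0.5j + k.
-0.4444 - 0.2222j - 0.4444k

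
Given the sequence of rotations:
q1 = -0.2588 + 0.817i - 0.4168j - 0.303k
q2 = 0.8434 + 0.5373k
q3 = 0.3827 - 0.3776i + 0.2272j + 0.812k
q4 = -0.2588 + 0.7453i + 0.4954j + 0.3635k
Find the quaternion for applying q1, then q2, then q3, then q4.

q2 · q1 = -0.0555 + 0.913i + 0.0874j - 0.3946k
q3 · q2 · q1 = 0.6241 + 0.2097i + 0.6132j - 0.4365k
q4 · q3 · q2 · q1 = -0.4629 - 0.0283i + 0.552j + 0.693k
-0.4629 - 0.0283i + 0.552j + 0.693k


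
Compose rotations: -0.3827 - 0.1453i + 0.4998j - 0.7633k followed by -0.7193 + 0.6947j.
-0.0719 - 0.4258i - 0.6254j + 0.65k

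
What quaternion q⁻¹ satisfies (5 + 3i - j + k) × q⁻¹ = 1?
0.1389 - 0.0833i + 0.0278j - 0.0278k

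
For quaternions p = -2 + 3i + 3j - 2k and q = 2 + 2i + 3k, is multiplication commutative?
No: pq = -4 + 11i - 7j - 16k ≠ -4 - 7i + 19j - 4k = qp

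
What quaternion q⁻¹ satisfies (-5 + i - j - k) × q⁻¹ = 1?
-0.1786 - 0.0357i + 0.0357j + 0.0357k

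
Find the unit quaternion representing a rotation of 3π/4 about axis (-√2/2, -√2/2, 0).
0.3827 - 0.6533i - 0.6533j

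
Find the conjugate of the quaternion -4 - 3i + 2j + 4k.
-4 + 3i - 2j - 4k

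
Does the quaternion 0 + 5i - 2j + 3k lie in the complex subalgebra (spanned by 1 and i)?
No. The quaternion 5i - 2j + 3k has j-coefficient y = -2 and k-coefficient z = 3, not both zero, so it does not lie in the complex subalgebra spanned by 1 and i.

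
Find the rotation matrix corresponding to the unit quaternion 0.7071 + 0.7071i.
[[1, 0, 0], [0, 0, -1], [0, 1, 0]]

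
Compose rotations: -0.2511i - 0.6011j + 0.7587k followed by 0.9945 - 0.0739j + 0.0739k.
-0.1005 - 0.2614i - 0.6164j + 0.736k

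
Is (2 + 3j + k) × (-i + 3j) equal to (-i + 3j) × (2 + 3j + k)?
No: pq = -9 - 5i + 5j + 3k ≠ -9 + i + 7j - 3k = qp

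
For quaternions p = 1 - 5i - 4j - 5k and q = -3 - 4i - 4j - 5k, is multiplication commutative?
No: pq = -64 + 11i + 3j + 14k ≠ -64 + 11i + 13j + 6k = qp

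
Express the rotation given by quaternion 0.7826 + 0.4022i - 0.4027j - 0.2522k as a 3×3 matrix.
[[0.5485, 0.0708, -0.8332], [-0.7187, 0.5493, -0.4264], [0.4274, 0.8326, 0.3521]]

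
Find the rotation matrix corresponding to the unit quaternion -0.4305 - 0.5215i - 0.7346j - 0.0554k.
[[-0.0854, 0.7185, 0.6903], [0.8139, 0.4499, -0.3676], [-0.5747, 0.5304, -0.6232]]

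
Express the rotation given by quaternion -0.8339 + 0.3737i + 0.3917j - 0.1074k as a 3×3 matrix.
[[0.6701, 0.1136, -0.7335], [0.4719, 0.6976, 0.5391], [0.573, -0.7074, 0.4138]]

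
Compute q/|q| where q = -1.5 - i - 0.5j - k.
-0.7071 - 0.4714i - 0.2357j - 0.4714k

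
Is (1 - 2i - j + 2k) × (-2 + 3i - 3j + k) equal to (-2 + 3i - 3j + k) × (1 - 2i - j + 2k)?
No: pq = -1 + 12i + 7j + 6k ≠ -1 + 2i - 9j - 12k = qp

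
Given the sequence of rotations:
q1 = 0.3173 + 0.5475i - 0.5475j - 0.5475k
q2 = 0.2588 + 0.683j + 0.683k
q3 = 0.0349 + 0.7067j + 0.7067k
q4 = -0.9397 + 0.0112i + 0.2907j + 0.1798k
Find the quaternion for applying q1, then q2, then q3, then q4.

q2 · q1 = 0.83 + 0.1417i + 0.449j - 0.2989k
q3 · q2 · q1 = -0.0771 - 0.5236i + 0.7024j + 0.476k
q4 · q3 · q2 · q1 = -0.2115 + 0.5032i - 0.7819j - 0.3011k
-0.2115 + 0.5032i - 0.7819j - 0.3011k


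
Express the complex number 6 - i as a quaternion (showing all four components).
6 - i + 0j + 0k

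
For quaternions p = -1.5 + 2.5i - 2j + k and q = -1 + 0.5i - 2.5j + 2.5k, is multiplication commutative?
No: pq = -7.25 - 5.75i - 10k ≠ -7.25 - 0.75i + 11.5j + 0.5k = qp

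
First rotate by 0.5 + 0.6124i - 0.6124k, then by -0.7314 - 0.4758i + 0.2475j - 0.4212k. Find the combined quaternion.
-0.3323 - 0.8374i - 0.4256j + 0.0857k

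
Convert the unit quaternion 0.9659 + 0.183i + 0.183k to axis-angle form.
axis = (√2/2, 0, √2/2), θ = π/6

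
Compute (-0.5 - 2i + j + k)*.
-0.5 + 2i - j - k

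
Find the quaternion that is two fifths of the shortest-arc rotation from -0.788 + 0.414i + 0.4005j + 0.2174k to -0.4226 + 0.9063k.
-0.7266 + 0.2786i + 0.2695j + 0.5673k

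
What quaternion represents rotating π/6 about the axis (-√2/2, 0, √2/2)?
0.9659 - 0.183i + 0.183k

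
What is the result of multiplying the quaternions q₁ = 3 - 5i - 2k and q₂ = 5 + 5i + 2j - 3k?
34 - 6i - 19j - 29k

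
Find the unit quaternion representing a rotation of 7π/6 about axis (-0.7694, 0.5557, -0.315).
-0.2588 - 0.7432i + 0.5368j - 0.3043k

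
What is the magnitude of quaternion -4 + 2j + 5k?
√45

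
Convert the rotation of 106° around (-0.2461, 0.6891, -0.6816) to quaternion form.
0.6018 - 0.1965i + 0.5503j - 0.5443k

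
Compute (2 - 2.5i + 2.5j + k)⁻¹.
0.1143 + 0.1429i - 0.1429j - 0.0571k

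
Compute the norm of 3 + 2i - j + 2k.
√18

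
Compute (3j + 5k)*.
-3j - 5k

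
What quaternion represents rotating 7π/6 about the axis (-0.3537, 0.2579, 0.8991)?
-0.2588 - 0.3416i + 0.2491j + 0.8685k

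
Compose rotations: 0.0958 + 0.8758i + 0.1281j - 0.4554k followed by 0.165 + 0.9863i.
-0.848 + 0.239i + 0.4703j + 0.0512k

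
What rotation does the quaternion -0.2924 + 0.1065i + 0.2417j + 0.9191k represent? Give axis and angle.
axis = (0.1114, 0.2527, 0.9611), θ = 214°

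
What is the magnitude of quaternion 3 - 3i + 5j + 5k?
√68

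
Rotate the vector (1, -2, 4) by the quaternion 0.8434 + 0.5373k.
(2.235, 0.061, 4)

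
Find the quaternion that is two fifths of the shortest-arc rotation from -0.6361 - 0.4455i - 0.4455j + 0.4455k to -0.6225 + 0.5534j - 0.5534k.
-0.1466 - 0.3462i - 0.6552j + 0.6552k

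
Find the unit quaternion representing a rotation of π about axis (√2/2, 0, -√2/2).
0.7071i - 0.7071k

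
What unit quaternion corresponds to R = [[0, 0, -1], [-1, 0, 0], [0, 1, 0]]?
-0.5 - 0.5i + 0.5j + 0.5k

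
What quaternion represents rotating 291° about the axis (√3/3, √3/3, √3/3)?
-0.8241 + 0.327i + 0.327j + 0.327k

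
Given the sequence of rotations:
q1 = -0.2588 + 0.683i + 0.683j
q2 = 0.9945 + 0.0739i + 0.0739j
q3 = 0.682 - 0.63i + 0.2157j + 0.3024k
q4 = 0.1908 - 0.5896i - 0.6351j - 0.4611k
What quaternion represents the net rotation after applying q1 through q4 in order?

q2 · q1 = -0.3583 + 0.6601i + 0.6601j
q3 · q2 · q1 = 0.0291 + 0.4763i + 0.5725j - 0.6666k
q4 · q3 · q2 · q1 = 0.3426 + 0.7611i - 0.5219j - 0.1757k
0.3426 + 0.7611i - 0.5219j - 0.1757k


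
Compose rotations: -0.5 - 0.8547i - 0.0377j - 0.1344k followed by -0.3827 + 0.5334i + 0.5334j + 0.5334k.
0.739 + 0.0088i - 0.6365j + 0.2205k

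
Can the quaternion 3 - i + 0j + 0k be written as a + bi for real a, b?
Yes. The quaternion 3 - i has j- and k-coefficients y = z = 0, so it lies in the complex subalgebra spanned by 1 and i.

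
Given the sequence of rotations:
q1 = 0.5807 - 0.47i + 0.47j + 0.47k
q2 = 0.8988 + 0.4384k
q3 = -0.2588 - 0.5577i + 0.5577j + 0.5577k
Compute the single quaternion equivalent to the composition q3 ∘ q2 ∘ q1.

q2 · q1 = 0.3159 - 0.6285i + 0.2164j + 0.677k
q3 · q2 · q1 = -0.9305 + 0.2434i + 0.1472j + 0.2308k
-0.9305 + 0.2434i + 0.1472j + 0.2308k


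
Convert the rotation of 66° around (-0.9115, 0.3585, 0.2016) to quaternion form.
0.8387 - 0.4964i + 0.1953j + 0.1098k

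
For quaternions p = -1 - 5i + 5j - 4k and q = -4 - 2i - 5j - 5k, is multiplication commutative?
No: pq = -1 - 23i - 32j + 56k ≠ -1 + 67i + 2j - 14k = qp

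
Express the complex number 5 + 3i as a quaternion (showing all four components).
5 + 3i + 0j + 0k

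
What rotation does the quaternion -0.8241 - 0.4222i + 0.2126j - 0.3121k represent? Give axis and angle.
axis = (-0.7454, 0.3753, -0.551), θ = 291°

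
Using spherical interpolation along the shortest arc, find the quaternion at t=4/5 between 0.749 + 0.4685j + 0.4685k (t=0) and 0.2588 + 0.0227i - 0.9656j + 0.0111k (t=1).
-0.031 - 0.0204i + 0.9926j + 0.1159k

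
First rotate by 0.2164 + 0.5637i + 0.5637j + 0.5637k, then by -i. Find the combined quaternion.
0.5637 - 0.2164i + 0.5637j - 0.5637k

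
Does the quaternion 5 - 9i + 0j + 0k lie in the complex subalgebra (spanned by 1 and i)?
Yes. The quaternion 5 - 9i has j- and k-coefficients y = z = 0, so it lies in the complex subalgebra spanned by 1 and i.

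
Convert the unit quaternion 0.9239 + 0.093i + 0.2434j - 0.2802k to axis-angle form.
axis = (0.2431, 0.6361, -0.7323), θ = π/4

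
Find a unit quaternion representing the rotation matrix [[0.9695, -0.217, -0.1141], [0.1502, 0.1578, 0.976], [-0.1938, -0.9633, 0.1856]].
0.7604 - 0.6376i + 0.0262j + 0.1207k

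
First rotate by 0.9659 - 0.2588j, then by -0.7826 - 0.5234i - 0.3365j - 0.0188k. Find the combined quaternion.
-0.843 - 0.5104i - 0.1225j + 0.1173k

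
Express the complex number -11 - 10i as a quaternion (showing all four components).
-11 - 10i + 0j + 0k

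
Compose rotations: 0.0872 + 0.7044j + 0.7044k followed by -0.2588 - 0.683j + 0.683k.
-0.0226 - 0.9622i - 0.2419j - 0.1227k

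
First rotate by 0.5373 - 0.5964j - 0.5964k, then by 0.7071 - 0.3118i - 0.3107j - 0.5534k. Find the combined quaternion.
-0.1354 - 0.3123i - 0.7746j - 0.5331k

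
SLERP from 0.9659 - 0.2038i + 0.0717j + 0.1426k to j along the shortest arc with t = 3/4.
0.3545 - 0.0748i + 0.9306j + 0.0523k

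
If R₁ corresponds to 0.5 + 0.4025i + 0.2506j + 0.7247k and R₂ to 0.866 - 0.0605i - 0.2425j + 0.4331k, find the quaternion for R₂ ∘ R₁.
0.2043 + 0.034i + 0.3139j + 0.9266k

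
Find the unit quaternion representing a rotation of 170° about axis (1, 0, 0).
0.0872 + 0.9962i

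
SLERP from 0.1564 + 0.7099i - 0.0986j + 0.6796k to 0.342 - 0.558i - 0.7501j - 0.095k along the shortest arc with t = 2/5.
-0.0598 + 0.7867i + 0.3057j + 0.5329k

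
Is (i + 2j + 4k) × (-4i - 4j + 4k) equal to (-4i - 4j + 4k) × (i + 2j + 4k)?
No: pq = -4 + 24i - 20j + 4k ≠ -4 - 24i + 20j - 4k = qp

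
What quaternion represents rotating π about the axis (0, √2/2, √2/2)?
0.7071j + 0.7071k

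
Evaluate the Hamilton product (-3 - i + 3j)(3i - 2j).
9 - 9i + 6j - 7k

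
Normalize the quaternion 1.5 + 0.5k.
0.9487 + 0.3162k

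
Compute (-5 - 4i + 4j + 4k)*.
-5 + 4i - 4j - 4k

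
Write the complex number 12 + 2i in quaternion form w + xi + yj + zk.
12 + 2i + 0j + 0k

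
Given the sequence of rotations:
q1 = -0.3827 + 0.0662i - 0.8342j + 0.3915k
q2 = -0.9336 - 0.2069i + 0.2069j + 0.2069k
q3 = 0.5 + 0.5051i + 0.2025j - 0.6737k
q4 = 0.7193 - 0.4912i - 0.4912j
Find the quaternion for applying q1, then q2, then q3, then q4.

q2 · q1 = 0.4626 + 0.271i + 0.7943j - 0.2858k
q3 · q2 · q1 = -0.259 + 0.8464i + 0.4526j - 0.1082k
q4 · q3 · q2 · q1 = 0.4518 + 0.7892i + 0.3996j + 0.1156k
0.4518 + 0.7892i + 0.3996j + 0.1156k


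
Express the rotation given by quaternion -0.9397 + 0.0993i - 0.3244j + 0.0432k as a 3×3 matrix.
[[0.7858, 0.0168, 0.6183], [-0.1456, 0.9765, 0.1586], [-0.6011, -0.2147, 0.7698]]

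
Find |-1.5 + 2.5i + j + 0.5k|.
3.122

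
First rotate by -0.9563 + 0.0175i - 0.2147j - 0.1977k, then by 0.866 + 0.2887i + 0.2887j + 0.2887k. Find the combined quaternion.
-0.7141 - 0.256i - 0.3999j - 0.5143k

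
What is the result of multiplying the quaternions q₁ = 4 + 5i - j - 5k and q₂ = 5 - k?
15 + 26i - 29k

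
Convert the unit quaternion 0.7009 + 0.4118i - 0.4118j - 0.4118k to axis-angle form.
axis = (√3/3, -√3/3, -√3/3), θ = 91°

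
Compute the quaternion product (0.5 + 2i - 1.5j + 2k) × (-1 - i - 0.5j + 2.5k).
-4.25 - 5.25i - 5.75j - 3.25k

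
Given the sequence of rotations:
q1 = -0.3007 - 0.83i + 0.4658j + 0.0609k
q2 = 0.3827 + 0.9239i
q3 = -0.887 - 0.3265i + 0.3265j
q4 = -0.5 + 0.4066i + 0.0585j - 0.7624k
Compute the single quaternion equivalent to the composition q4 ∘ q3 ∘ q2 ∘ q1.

q2 · q1 = 0.6518 - 0.5955i + 0.122j + 0.4537k
q3 · q2 · q1 = -0.8124 + 0.4635i + 0.2527j - 0.2478k
q4 · q3 · q2 · q1 = 0.014 - 0.3839i - 0.4265j + 0.8189k
0.014 - 0.3839i - 0.4265j + 0.8189k


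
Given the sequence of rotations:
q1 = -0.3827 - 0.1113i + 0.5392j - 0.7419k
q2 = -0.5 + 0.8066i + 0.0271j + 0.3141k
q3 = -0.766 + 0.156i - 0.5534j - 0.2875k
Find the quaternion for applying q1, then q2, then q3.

q2 · q1 = 0.4995 - 0.4425i + 0.2835j + 0.6887k
q3 · q2 · q1 = 0.0413 + 0.1173i - 0.4738j - 0.8718k
0.0413 + 0.1173i - 0.4738j - 0.8718k


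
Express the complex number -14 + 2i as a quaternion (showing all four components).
-14 + 2i + 0j + 0k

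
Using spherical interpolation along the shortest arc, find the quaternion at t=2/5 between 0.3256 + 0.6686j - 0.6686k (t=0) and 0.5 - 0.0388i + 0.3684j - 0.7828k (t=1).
0.4021 - 0.0158i + 0.5573j - 0.7263k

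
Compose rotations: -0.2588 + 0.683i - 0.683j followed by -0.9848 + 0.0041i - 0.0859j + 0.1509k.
0.1934 - 0.5706i + 0.7979j + 0.0168k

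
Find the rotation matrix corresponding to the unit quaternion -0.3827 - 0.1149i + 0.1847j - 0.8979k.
[[-0.6807, -0.7297, 0.065], [0.6448, -0.6389, -0.4196], [0.3477, -0.2437, 0.9054]]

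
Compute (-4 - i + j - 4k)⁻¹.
-0.1176 + 0.0294i - 0.0294j + 0.1176k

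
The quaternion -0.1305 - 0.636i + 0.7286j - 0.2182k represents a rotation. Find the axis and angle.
axis = (-0.6415, 0.7349, -0.2201), θ = 195°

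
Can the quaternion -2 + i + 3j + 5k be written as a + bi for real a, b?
No. The quaternion -2 + i + 3j + 5k has j-coefficient y = 3 and k-coefficient z = 5, not both zero, so it does not lie in the complex subalgebra spanned by 1 and i.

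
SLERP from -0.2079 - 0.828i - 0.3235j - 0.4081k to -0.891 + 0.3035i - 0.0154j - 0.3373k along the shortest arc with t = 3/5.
-0.8154 - 0.2295i - 0.1946j - 0.4946k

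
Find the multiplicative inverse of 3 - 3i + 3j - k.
0.1071 + 0.1071i - 0.1071j + 0.0357k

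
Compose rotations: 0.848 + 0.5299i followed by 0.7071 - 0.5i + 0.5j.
0.8646 - 0.0493i + 0.424j - 0.265k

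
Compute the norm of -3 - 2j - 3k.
√22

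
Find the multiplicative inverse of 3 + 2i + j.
0.2143 - 0.1429i - 0.0714j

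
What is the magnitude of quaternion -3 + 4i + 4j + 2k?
√45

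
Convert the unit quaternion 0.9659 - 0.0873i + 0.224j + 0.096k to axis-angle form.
axis = (-0.3372, 0.8653, 0.3708), θ = π/6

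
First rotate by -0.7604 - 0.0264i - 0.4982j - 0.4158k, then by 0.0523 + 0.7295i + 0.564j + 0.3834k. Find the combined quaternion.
0.4199 - 0.5996i - 0.1617j - 0.6618k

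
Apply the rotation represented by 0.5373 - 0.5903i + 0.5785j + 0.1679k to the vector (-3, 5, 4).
(-3.446, 6.056, -1.206)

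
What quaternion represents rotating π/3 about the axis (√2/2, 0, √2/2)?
0.866 + 0.3536i + 0.3536k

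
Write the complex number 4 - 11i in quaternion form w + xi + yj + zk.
4 - 11i + 0j + 0k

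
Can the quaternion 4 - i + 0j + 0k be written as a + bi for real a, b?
Yes. The quaternion 4 - i has j- and k-coefficients y = z = 0, so it lies in the complex subalgebra spanned by 1 and i.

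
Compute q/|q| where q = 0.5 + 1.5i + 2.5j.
0.169 + 0.5071i + 0.8452j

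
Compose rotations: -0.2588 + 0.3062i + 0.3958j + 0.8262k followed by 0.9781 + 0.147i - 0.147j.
-0.24 + 0.14i + 0.3037j + 0.9113k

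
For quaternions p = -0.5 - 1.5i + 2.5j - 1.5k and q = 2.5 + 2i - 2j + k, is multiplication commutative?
No: pq = 8.25 - 5.25i + 5.75j - 6.25k ≠ 8.25 - 4.25i + 8.75j - 2.25k = qp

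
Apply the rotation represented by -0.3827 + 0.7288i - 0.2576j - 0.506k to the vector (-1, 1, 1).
(-1.658, 0.232, 0.443)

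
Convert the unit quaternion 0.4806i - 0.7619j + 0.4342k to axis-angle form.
axis = (0.4806, -0.7619, 0.4342), θ = π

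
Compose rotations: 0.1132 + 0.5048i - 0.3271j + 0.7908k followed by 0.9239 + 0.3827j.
0.2298 + 0.769i - 0.2589j + 0.5374k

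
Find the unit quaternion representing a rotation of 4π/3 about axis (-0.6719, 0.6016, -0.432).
-0.5 - 0.5819i + 0.521j - 0.3741k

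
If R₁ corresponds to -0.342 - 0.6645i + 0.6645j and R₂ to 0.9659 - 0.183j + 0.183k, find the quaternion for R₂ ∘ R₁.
-0.2087 - 0.7634i + 0.5828j - 0.1842k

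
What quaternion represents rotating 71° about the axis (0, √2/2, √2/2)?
0.8141 + 0.4106j + 0.4106k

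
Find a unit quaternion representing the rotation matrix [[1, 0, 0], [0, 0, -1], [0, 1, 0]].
0.7071 + 0.7071i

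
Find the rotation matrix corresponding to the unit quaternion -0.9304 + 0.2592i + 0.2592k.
[[0.8656, 0.4823, 0.1344], [-0.4823, 0.7313, 0.4823], [0.1344, -0.4823, 0.8656]]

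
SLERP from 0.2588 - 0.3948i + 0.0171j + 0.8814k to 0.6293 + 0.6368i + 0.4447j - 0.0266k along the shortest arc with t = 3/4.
-0.4706 - 0.7128i - 0.3923j + 0.3415k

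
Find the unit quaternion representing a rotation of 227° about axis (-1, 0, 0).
-0.3987 - 0.9171i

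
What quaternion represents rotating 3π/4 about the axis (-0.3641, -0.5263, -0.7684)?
0.3827 - 0.3364i - 0.4862j - 0.7099k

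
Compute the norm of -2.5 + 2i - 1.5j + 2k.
4.062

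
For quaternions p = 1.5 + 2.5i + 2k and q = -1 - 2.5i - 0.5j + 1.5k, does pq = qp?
No: pq = 1.75 - 5.25i - 9.5j - k ≠ 1.75 - 7.25i + 8j + 1.5k = qp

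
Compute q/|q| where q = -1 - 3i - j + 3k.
-0.2236 - 0.6708i - 0.2236j + 0.6708k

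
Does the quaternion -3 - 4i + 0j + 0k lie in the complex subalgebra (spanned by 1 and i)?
Yes. The quaternion -3 - 4i has j- and k-coefficients y = z = 0, so it lies in the complex subalgebra spanned by 1 and i.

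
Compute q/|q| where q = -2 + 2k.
-0.7071 + 0.7071k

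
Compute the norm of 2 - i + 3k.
√14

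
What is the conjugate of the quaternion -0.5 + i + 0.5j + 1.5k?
-0.5 - i - 0.5j - 1.5k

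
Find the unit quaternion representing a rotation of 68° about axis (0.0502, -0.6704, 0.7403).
0.829 + 0.0281i - 0.3749j + 0.414k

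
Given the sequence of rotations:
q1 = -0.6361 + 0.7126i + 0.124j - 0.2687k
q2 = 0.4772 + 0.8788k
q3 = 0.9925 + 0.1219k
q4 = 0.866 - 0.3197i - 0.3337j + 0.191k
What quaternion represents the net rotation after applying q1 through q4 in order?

q2 · q1 = -0.0674 + 0.2311i + 0.6854j - 0.6872k
q3 · q2 · q1 = 0.0169 + 0.1458i + 0.7084j - 0.6903k
q4 · q3 · q2 · q1 = 0.4295 + 0.2159i + 0.415j - 0.7724k
0.4295 + 0.2159i + 0.415j - 0.7724k


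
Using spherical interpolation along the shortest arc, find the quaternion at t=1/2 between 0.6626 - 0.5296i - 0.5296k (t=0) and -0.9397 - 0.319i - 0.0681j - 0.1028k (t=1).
0.9578 - 0.1259i + 0.0407j - 0.2551k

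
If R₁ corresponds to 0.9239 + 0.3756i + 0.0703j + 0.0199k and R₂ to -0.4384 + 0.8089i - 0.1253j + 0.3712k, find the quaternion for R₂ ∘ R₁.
-0.7074 + 0.5541i - 0.0233j + 0.4382k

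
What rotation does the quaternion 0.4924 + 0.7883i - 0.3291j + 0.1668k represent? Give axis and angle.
axis = (0.9057, -0.3781, 0.1916), θ = 121°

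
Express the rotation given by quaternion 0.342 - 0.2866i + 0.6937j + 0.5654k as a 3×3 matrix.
[[-0.6018, -0.7844, 0.1504], [-0.0109, 0.1964, 0.9805], [-0.7986, 0.5884, -0.1267]]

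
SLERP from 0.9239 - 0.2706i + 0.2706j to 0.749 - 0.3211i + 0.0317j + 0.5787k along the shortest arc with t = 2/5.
0.9006 - 0.3071i + 0.1838j + 0.2465k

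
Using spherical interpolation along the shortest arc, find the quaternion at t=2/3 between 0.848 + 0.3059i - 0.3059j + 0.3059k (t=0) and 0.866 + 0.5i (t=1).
0.8824 + 0.4461i - 0.1055j + 0.1055k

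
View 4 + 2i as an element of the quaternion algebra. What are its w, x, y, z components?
4 + 2i + 0j + 0k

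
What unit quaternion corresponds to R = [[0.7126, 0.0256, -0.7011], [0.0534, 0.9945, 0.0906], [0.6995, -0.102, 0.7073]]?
0.9239 - 0.0521i - 0.379j + 0.0075k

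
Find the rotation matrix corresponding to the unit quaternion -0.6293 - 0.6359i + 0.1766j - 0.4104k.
[[0.6008, -0.7411, 0.2997], [0.2919, -0.1456, -0.9453], [0.7442, 0.6554, 0.1289]]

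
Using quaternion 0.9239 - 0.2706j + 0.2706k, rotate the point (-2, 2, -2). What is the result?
(-1.414, 1, -3)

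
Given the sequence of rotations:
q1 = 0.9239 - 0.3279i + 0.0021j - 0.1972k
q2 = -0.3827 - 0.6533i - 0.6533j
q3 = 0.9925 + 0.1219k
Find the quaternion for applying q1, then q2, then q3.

q2 · q1 = -0.5664 - 0.3493i - 0.7332j - 0.1401k
q3 · q2 · q1 = -0.5451 - 0.2573i - 0.7703j - 0.2081k
-0.5451 - 0.2573i - 0.7703j - 0.2081k


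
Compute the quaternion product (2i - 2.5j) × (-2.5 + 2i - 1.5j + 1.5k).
-7.75 - 8.75i + 3.25j + 2k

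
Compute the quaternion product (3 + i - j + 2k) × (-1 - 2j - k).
-3 + 4i - 4j - 7k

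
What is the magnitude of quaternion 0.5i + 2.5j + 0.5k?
2.598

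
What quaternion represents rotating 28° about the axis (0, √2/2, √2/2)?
0.9703 + 0.1711j + 0.1711k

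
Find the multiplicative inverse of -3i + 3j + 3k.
0.1111i - 0.1111j - 0.1111k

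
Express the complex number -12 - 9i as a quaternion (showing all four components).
-12 - 9i + 0j + 0k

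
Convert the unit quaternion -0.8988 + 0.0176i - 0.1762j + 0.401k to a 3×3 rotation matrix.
[[0.6163, 0.7146, 0.3309], [-0.727, 0.6778, -0.1097], [-0.3026, -0.173, 0.9373]]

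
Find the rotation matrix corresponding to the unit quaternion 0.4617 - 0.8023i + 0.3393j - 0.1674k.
[[0.7137, -0.3899, 0.5819], [-0.699, -0.3434, 0.6272], [-0.0447, -0.8544, -0.5176]]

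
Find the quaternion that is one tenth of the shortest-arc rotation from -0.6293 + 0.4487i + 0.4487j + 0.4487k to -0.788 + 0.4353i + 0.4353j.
-0.6525 + 0.4521i + 0.4521j + 0.4068k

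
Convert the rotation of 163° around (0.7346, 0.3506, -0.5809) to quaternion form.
0.1478 + 0.7265i + 0.3467j - 0.5745k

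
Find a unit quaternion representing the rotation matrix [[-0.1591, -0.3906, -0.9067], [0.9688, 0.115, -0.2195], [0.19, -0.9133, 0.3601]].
0.5736 - 0.3024i - 0.478j + 0.5925k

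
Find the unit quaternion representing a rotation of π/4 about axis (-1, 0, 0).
0.9239 - 0.3827i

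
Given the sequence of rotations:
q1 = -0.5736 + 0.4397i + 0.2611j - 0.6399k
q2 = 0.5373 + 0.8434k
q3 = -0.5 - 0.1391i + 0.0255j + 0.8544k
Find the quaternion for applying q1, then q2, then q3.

q2 · q1 = 0.2315 + 0.016i + 0.5111j - 0.8276k
q3 · q2 · q1 = 0.5805 - 0.498i - 0.3511j + 0.5401k
0.5805 - 0.498i - 0.3511j + 0.5401k


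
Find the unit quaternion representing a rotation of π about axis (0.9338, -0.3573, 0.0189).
0.9338i - 0.3573j + 0.0189k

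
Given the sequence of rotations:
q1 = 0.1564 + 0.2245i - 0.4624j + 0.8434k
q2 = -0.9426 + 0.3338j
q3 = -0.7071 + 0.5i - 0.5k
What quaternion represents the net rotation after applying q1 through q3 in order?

q2 · q1 = 0.0069 + 0.0699i + 0.4881j - 0.8699k
q3 · q2 · q1 = -0.4748 + 0.1981i + 0.0549j + 0.8557k
-0.4748 + 0.1981i + 0.0549j + 0.8557k


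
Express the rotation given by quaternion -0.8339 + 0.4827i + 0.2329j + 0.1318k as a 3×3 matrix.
[[0.8568, 0.4447, -0.2612], [0.005, 0.4993, 0.8664], [0.5157, -0.7437, 0.4255]]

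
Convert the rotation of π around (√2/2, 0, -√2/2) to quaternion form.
0.7071i - 0.7071k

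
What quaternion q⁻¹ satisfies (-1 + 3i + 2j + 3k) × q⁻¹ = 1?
-0.0435 - 0.1304i - 0.087j - 0.1304k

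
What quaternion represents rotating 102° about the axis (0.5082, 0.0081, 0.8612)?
0.6293 + 0.3949i + 0.0063j + 0.6693k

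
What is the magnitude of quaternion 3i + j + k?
√11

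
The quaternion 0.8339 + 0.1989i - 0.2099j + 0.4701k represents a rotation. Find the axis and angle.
axis = (0.3604, -0.3803, 0.8518), θ = 67°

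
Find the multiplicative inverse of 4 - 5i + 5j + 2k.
0.0571 + 0.0714i - 0.0714j - 0.0286k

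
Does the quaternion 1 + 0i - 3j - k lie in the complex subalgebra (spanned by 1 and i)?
No. The quaternion 1 - 3j - k has j-coefficient y = -3 and k-coefficient z = -1, not both zero, so it does not lie in the complex subalgebra spanned by 1 and i.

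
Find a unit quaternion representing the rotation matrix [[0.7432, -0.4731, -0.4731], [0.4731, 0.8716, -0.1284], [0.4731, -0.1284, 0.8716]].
0.9336 - 0.2534j + 0.2534k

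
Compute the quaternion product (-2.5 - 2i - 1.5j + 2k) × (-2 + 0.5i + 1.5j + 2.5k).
3.25 - 4i + 5.25j - 12.5k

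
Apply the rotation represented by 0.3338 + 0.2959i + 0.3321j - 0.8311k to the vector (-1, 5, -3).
(5.169, -0.176, -2.872)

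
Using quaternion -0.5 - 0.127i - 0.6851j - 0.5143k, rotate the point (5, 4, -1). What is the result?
(-4.516, 4.619, 0.525)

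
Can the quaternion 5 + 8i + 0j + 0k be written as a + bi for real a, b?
Yes. The quaternion 5 + 8i has j- and k-coefficients y = z = 0, so it lies in the complex subalgebra spanned by 1 and i.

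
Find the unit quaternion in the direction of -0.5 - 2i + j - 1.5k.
-0.1826 - 0.7303i + 0.3651j - 0.5477k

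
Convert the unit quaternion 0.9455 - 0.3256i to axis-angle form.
axis = (-1, 0, 0), θ = 38°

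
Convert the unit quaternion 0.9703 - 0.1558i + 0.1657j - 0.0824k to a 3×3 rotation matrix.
[[0.9315, 0.1083, 0.3472], [-0.2115, 0.9379, 0.275], [-0.2959, -0.3297, 0.8965]]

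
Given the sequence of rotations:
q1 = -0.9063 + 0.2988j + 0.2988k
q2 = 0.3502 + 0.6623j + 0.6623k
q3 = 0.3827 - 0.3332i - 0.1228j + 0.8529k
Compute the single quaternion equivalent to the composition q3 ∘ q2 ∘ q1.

q2 · q1 = -0.7132 - 0.4956j - 0.4956k
q3 · q2 · q1 = 0.0889 + 0.7212i - 0.2672j - 0.6328k
0.0889 + 0.7212i - 0.2672j - 0.6328k


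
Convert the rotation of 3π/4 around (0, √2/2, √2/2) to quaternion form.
0.3827 + 0.6533j + 0.6533k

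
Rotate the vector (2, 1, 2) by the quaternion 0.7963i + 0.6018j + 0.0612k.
(1.69, 1.788, -1.716)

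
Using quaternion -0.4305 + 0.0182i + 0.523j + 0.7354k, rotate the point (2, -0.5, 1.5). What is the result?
(-2.219, -0.01, 1.256)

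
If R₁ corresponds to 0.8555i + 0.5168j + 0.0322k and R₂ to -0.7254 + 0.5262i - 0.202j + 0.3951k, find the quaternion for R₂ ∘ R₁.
-0.3585 - 0.8313i - 0.0538j + 0.4214k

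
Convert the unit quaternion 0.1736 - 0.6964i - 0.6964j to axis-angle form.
axis = (-√2/2, -√2/2, 0), θ = 160°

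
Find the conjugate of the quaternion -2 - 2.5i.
-2 + 2.5i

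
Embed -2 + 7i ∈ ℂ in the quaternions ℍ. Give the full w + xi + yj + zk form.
-2 + 7i + 0j + 0k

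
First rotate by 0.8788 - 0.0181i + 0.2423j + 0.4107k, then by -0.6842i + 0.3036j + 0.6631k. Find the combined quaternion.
-0.3583 - 0.6373i + 0.5358j + 0.4224k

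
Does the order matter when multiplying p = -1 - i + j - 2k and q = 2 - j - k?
Yes: pq = -3 - 5i + 2j - 2k ≠ -3 + i + 4j - 4k = qp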